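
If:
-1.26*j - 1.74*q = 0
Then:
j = -1.38095238095238*q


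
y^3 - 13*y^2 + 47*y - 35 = (y - 7)*(y - 5)*(y - 1)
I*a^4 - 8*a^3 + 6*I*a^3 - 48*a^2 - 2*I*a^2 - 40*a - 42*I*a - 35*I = (a + 5)*(a + I)*(a + 7*I)*(I*a + I)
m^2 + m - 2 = (m - 1)*(m + 2)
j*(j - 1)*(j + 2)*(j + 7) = j^4 + 8*j^3 + 5*j^2 - 14*j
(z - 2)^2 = z^2 - 4*z + 4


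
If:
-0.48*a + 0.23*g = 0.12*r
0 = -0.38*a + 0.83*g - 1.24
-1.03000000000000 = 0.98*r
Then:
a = 1.25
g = 2.07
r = -1.05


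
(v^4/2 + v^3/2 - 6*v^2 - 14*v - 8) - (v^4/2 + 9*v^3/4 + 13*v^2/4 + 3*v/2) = -7*v^3/4 - 37*v^2/4 - 31*v/2 - 8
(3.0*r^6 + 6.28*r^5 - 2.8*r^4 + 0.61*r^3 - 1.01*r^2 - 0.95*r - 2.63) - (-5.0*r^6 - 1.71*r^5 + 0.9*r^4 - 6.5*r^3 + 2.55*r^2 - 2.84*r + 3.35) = 8.0*r^6 + 7.99*r^5 - 3.7*r^4 + 7.11*r^3 - 3.56*r^2 + 1.89*r - 5.98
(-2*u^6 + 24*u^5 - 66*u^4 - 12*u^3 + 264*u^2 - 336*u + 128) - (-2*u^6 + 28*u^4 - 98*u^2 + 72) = 24*u^5 - 94*u^4 - 12*u^3 + 362*u^2 - 336*u + 56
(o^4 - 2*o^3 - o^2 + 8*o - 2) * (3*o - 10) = 3*o^5 - 16*o^4 + 17*o^3 + 34*o^2 - 86*o + 20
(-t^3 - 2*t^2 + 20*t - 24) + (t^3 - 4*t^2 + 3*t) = -6*t^2 + 23*t - 24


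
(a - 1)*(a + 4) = a^2 + 3*a - 4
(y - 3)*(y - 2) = y^2 - 5*y + 6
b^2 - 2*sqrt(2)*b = b*(b - 2*sqrt(2))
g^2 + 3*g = g*(g + 3)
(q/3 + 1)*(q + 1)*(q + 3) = q^3/3 + 7*q^2/3 + 5*q + 3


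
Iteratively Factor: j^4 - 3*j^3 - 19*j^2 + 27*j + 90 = (j - 3)*(j^3 - 19*j - 30) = (j - 3)*(j + 3)*(j^2 - 3*j - 10) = (j - 3)*(j + 2)*(j + 3)*(j - 5)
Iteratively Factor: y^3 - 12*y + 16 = (y + 4)*(y^2 - 4*y + 4) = (y - 2)*(y + 4)*(y - 2)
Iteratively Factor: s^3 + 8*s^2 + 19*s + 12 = (s + 4)*(s^2 + 4*s + 3) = (s + 3)*(s + 4)*(s + 1)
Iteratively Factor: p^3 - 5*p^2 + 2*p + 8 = (p - 2)*(p^2 - 3*p - 4) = (p - 2)*(p + 1)*(p - 4)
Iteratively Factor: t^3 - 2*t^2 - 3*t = (t)*(t^2 - 2*t - 3) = t*(t + 1)*(t - 3)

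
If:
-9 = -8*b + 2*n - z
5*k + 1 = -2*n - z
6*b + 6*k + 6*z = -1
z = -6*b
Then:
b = 53/126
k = 122/63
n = -257/63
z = -53/21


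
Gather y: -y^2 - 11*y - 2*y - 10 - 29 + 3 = -y^2 - 13*y - 36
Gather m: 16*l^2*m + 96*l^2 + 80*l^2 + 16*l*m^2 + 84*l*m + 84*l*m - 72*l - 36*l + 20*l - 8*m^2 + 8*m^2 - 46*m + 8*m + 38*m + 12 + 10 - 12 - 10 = 176*l^2 + 16*l*m^2 - 88*l + m*(16*l^2 + 168*l)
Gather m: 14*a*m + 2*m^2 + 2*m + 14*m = 2*m^2 + m*(14*a + 16)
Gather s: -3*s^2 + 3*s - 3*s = -3*s^2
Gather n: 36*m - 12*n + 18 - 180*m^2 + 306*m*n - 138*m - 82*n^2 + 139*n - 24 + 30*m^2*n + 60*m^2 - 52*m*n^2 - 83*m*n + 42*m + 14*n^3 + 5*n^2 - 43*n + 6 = -120*m^2 - 60*m + 14*n^3 + n^2*(-52*m - 77) + n*(30*m^2 + 223*m + 84)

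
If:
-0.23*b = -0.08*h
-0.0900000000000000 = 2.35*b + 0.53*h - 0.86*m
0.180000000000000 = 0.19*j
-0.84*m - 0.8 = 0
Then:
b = -0.23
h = -0.67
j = 0.95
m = -0.95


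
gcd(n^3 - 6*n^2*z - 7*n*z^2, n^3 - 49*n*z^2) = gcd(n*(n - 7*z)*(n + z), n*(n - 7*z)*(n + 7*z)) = -n^2 + 7*n*z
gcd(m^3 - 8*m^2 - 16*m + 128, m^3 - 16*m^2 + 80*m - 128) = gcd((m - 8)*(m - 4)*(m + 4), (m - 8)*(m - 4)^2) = m^2 - 12*m + 32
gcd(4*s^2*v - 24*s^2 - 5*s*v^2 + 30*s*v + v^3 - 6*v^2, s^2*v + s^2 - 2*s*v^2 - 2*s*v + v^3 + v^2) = s - v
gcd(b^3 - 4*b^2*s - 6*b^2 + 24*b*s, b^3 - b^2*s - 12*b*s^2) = -b^2 + 4*b*s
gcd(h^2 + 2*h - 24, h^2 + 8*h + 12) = h + 6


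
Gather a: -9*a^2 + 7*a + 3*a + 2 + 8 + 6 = -9*a^2 + 10*a + 16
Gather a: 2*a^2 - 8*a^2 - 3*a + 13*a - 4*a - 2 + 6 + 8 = -6*a^2 + 6*a + 12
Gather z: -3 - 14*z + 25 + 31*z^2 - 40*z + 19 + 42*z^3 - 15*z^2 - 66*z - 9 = 42*z^3 + 16*z^2 - 120*z + 32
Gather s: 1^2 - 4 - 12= -15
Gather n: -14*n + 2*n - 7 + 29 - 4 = 18 - 12*n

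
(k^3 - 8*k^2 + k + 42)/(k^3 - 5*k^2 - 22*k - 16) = (k^2 - 10*k + 21)/(k^2 - 7*k - 8)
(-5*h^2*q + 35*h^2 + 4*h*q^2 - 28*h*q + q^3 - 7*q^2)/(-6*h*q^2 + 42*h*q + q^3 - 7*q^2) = (-5*h^2 + 4*h*q + q^2)/(q*(-6*h + q))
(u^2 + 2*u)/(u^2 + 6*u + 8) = u/(u + 4)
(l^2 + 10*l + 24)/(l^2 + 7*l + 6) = (l + 4)/(l + 1)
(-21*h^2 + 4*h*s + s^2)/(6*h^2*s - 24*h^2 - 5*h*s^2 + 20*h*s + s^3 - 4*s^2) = (7*h + s)/(-2*h*s + 8*h + s^2 - 4*s)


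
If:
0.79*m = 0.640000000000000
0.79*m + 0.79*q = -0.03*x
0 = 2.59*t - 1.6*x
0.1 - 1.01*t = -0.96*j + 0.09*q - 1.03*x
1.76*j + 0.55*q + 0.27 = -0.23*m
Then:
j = -0.01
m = 0.81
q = -0.80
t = -0.25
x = -0.40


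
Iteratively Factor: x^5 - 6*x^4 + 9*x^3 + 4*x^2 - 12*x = (x - 3)*(x^4 - 3*x^3 + 4*x) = (x - 3)*(x - 2)*(x^3 - x^2 - 2*x) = (x - 3)*(x - 2)^2*(x^2 + x) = x*(x - 3)*(x - 2)^2*(x + 1)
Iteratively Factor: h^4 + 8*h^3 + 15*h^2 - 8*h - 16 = (h + 1)*(h^3 + 7*h^2 + 8*h - 16) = (h + 1)*(h + 4)*(h^2 + 3*h - 4) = (h + 1)*(h + 4)^2*(h - 1)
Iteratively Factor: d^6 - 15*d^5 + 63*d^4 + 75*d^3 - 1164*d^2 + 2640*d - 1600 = (d - 4)*(d^5 - 11*d^4 + 19*d^3 + 151*d^2 - 560*d + 400) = (d - 4)^2*(d^4 - 7*d^3 - 9*d^2 + 115*d - 100) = (d - 5)*(d - 4)^2*(d^3 - 2*d^2 - 19*d + 20) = (d - 5)*(d - 4)^2*(d - 1)*(d^2 - d - 20) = (d - 5)^2*(d - 4)^2*(d - 1)*(d + 4)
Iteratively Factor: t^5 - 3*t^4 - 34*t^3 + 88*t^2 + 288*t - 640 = (t + 4)*(t^4 - 7*t^3 - 6*t^2 + 112*t - 160) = (t - 5)*(t + 4)*(t^3 - 2*t^2 - 16*t + 32) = (t - 5)*(t - 4)*(t + 4)*(t^2 + 2*t - 8) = (t - 5)*(t - 4)*(t + 4)^2*(t - 2)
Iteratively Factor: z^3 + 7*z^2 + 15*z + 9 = (z + 3)*(z^2 + 4*z + 3) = (z + 3)^2*(z + 1)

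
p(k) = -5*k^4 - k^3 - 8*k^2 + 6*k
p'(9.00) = -14961.00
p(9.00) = -34128.00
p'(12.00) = -35178.00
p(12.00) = -106488.00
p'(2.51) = -369.33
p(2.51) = -249.61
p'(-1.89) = 160.55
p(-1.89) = -96.97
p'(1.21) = -53.18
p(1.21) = -16.94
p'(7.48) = -8651.71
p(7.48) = -16473.47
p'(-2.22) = 245.56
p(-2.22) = -163.25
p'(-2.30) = 270.27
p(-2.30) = -183.87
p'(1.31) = -65.07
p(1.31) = -22.84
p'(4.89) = -2482.58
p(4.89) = -3137.83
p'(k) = -20*k^3 - 3*k^2 - 16*k + 6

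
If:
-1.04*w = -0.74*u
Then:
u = 1.40540540540541*w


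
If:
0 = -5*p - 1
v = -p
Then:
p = -1/5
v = 1/5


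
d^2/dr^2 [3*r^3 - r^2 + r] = 18*r - 2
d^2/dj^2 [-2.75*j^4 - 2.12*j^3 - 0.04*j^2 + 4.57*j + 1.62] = -33.0*j^2 - 12.72*j - 0.08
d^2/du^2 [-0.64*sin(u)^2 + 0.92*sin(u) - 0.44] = -0.92*sin(u) - 1.28*cos(2*u)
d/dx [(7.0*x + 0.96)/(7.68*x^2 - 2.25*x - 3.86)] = (53.76*x^2 - 15.75*x - (7.0*x + 0.96)*(15.36*x - 2.25) - 27.02)/(-7.68*x^2 + 2.25*x + 3.86)^2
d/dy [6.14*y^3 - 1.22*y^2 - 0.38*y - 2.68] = 18.42*y^2 - 2.44*y - 0.38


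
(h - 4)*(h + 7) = h^2 + 3*h - 28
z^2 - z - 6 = (z - 3)*(z + 2)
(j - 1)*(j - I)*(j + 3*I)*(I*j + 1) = I*j^4 - j^3 - I*j^3 + j^2 + 5*I*j^2 + 3*j - 5*I*j - 3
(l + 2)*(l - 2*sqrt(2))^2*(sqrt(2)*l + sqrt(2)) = sqrt(2)*l^4 - 8*l^3 + 3*sqrt(2)*l^3 - 24*l^2 + 10*sqrt(2)*l^2 - 16*l + 24*sqrt(2)*l + 16*sqrt(2)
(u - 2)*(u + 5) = u^2 + 3*u - 10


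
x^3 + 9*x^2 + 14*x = x*(x + 2)*(x + 7)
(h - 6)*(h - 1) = h^2 - 7*h + 6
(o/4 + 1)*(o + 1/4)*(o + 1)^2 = o^4/4 + 25*o^3/16 + 21*o^2/8 + 25*o/16 + 1/4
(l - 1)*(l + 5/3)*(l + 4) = l^3 + 14*l^2/3 + l - 20/3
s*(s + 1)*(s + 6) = s^3 + 7*s^2 + 6*s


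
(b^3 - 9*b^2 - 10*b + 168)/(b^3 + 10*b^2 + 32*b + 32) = (b^2 - 13*b + 42)/(b^2 + 6*b + 8)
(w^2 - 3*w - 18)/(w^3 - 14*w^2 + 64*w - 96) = (w + 3)/(w^2 - 8*w + 16)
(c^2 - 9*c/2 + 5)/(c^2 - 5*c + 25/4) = 2*(c - 2)/(2*c - 5)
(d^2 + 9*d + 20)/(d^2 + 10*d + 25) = (d + 4)/(d + 5)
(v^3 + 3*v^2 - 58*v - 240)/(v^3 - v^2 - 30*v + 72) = (v^2 - 3*v - 40)/(v^2 - 7*v + 12)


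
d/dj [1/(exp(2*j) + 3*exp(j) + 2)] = (-2*exp(j) - 3)*exp(j)/(exp(2*j) + 3*exp(j) + 2)^2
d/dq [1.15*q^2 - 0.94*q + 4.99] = 2.3*q - 0.94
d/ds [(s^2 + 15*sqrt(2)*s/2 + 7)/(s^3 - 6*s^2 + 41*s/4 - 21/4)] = 2*((4*s + 15*sqrt(2))*(4*s^3 - 24*s^2 + 41*s - 21) - (2*s^2 + 15*sqrt(2)*s + 14)*(12*s^2 - 48*s + 41))/(4*s^3 - 24*s^2 + 41*s - 21)^2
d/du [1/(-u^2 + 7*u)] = (2*u - 7)/(u^2*(u - 7)^2)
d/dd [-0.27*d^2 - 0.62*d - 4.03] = -0.54*d - 0.62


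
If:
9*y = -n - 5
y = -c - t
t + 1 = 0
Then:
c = 1 - y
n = -9*y - 5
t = -1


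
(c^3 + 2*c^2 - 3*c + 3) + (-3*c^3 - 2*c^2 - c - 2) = -2*c^3 - 4*c + 1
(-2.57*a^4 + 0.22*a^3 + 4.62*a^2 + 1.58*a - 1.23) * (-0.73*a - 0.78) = 1.8761*a^5 + 1.844*a^4 - 3.5442*a^3 - 4.757*a^2 - 0.3345*a + 0.9594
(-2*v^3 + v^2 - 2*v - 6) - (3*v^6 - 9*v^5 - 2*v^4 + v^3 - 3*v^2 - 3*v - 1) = -3*v^6 + 9*v^5 + 2*v^4 - 3*v^3 + 4*v^2 + v - 5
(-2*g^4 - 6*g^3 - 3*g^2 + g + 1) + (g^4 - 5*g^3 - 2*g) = -g^4 - 11*g^3 - 3*g^2 - g + 1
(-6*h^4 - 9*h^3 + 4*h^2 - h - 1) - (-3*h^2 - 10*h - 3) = -6*h^4 - 9*h^3 + 7*h^2 + 9*h + 2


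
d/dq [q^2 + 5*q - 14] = 2*q + 5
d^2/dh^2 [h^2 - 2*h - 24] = 2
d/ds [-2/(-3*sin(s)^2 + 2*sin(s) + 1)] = 4*(1 - 3*sin(s))*cos(s)/(-3*sin(s)^2 + 2*sin(s) + 1)^2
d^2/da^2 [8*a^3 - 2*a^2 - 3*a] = 48*a - 4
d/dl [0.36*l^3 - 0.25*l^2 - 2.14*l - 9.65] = 1.08*l^2 - 0.5*l - 2.14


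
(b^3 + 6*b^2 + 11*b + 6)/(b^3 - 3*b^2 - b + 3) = (b^2 + 5*b + 6)/(b^2 - 4*b + 3)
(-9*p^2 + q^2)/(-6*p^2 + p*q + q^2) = (3*p - q)/(2*p - q)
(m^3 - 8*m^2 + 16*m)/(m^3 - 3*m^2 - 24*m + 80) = m/(m + 5)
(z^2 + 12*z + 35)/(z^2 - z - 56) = (z + 5)/(z - 8)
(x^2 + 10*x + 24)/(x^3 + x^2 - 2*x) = (x^2 + 10*x + 24)/(x*(x^2 + x - 2))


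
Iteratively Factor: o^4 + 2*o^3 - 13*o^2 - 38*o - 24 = (o - 4)*(o^3 + 6*o^2 + 11*o + 6) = (o - 4)*(o + 2)*(o^2 + 4*o + 3) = (o - 4)*(o + 1)*(o + 2)*(o + 3)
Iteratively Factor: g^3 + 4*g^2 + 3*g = (g)*(g^2 + 4*g + 3) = g*(g + 3)*(g + 1)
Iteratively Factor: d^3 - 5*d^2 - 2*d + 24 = (d - 4)*(d^2 - d - 6) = (d - 4)*(d + 2)*(d - 3)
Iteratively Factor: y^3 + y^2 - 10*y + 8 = (y - 1)*(y^2 + 2*y - 8) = (y - 2)*(y - 1)*(y + 4)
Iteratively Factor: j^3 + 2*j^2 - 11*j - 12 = (j + 1)*(j^2 + j - 12) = (j + 1)*(j + 4)*(j - 3)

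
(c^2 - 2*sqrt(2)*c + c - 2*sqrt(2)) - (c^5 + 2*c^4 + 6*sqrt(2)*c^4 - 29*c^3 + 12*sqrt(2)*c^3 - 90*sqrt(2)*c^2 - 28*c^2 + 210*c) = -c^5 - 6*sqrt(2)*c^4 - 2*c^4 - 12*sqrt(2)*c^3 + 29*c^3 + 29*c^2 + 90*sqrt(2)*c^2 - 209*c - 2*sqrt(2)*c - 2*sqrt(2)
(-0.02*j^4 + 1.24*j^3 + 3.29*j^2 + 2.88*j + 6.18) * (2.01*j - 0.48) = -0.0402*j^5 + 2.502*j^4 + 6.0177*j^3 + 4.2096*j^2 + 11.0394*j - 2.9664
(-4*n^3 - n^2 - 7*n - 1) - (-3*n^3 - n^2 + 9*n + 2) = -n^3 - 16*n - 3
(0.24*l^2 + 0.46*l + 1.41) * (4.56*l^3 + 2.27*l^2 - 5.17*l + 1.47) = 1.0944*l^5 + 2.6424*l^4 + 6.233*l^3 + 1.1753*l^2 - 6.6135*l + 2.0727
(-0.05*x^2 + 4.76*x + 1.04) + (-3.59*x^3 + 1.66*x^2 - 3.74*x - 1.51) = -3.59*x^3 + 1.61*x^2 + 1.02*x - 0.47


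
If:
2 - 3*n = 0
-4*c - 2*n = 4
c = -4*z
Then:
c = -4/3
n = 2/3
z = 1/3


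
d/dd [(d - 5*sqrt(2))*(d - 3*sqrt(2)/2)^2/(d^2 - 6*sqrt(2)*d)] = (d^4 - 12*sqrt(2)*d^3 + 123*d^2/2 + 45*sqrt(2)*d - 270)/(d^2*(d^2 - 12*sqrt(2)*d + 72))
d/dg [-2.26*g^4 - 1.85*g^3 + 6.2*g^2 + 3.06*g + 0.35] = -9.04*g^3 - 5.55*g^2 + 12.4*g + 3.06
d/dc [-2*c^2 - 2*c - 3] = -4*c - 2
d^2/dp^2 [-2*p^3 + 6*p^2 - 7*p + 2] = 12 - 12*p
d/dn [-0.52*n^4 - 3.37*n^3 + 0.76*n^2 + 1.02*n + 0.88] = -2.08*n^3 - 10.11*n^2 + 1.52*n + 1.02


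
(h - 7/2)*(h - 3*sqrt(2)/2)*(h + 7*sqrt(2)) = h^3 - 7*h^2/2 + 11*sqrt(2)*h^2/2 - 77*sqrt(2)*h/4 - 21*h + 147/2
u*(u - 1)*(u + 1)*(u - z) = u^4 - u^3*z - u^2 + u*z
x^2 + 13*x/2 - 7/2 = (x - 1/2)*(x + 7)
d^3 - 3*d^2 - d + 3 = (d - 3)*(d - 1)*(d + 1)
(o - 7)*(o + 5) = o^2 - 2*o - 35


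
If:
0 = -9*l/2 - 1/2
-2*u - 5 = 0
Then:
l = -1/9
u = -5/2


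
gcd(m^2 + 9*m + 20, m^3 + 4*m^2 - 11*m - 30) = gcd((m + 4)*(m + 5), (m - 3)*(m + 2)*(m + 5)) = m + 5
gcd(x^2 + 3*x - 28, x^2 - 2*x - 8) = x - 4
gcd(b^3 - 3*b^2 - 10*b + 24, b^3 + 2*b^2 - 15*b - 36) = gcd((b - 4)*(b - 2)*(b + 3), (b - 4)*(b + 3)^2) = b^2 - b - 12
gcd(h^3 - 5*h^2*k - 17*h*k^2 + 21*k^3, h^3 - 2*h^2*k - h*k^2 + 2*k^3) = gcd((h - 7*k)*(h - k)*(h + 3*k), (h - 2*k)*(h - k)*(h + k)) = h - k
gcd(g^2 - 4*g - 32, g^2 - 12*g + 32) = g - 8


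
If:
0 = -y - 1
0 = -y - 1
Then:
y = -1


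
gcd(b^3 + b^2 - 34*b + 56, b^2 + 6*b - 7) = b + 7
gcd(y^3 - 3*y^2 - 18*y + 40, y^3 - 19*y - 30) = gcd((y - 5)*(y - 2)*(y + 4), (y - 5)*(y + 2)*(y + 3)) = y - 5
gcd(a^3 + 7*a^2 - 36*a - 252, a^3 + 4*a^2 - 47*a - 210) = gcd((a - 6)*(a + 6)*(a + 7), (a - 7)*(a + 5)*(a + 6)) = a + 6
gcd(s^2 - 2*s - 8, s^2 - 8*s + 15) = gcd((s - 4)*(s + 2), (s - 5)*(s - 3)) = 1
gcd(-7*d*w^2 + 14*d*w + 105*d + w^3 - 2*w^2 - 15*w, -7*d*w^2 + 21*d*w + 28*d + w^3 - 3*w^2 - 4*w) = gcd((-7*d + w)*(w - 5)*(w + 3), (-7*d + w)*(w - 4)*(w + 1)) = -7*d + w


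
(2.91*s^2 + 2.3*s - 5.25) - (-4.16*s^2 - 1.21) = 7.07*s^2 + 2.3*s - 4.04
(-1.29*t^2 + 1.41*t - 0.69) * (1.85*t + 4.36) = -2.3865*t^3 - 3.0159*t^2 + 4.8711*t - 3.0084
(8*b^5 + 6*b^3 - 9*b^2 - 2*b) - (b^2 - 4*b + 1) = 8*b^5 + 6*b^3 - 10*b^2 + 2*b - 1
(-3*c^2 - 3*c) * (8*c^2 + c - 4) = -24*c^4 - 27*c^3 + 9*c^2 + 12*c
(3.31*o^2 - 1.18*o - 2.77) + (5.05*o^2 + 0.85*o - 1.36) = 8.36*o^2 - 0.33*o - 4.13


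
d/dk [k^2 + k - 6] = 2*k + 1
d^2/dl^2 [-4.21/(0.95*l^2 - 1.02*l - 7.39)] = (-7.59905*l^2 + 8.15898*l + 4.21*(1.9*l - 1.02)*(3.8*l - 2.04) + 59.11261)/(-0.95*l^2 + 1.02*l + 7.39)^3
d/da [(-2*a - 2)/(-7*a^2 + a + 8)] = -14/(49*a^2 - 112*a + 64)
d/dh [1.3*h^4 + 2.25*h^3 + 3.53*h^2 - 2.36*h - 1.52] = 5.2*h^3 + 6.75*h^2 + 7.06*h - 2.36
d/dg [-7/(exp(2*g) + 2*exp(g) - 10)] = 14*(exp(g) + 1)*exp(g)/(exp(2*g) + 2*exp(g) - 10)^2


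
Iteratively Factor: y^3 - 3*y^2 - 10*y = (y - 5)*(y^2 + 2*y) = y*(y - 5)*(y + 2)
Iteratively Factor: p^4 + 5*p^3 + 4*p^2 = (p + 4)*(p^3 + p^2) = p*(p + 4)*(p^2 + p) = p^2*(p + 4)*(p + 1)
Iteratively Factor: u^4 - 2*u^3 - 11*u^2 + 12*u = (u + 3)*(u^3 - 5*u^2 + 4*u) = (u - 4)*(u + 3)*(u^2 - u) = (u - 4)*(u - 1)*(u + 3)*(u)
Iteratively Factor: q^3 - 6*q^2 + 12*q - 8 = (q - 2)*(q^2 - 4*q + 4) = (q - 2)^2*(q - 2)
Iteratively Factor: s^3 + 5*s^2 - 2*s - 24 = (s - 2)*(s^2 + 7*s + 12) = (s - 2)*(s + 4)*(s + 3)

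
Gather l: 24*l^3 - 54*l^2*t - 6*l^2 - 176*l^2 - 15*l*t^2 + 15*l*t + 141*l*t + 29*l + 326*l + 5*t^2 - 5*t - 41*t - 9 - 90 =24*l^3 + l^2*(-54*t - 182) + l*(-15*t^2 + 156*t + 355) + 5*t^2 - 46*t - 99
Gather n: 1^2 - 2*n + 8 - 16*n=9 - 18*n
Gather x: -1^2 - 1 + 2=0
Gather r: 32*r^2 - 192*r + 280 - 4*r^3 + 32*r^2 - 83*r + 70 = -4*r^3 + 64*r^2 - 275*r + 350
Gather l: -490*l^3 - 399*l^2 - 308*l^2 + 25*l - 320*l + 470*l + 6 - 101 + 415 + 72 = -490*l^3 - 707*l^2 + 175*l + 392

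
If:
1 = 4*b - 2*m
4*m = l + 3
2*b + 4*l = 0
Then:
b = 10/17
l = -5/17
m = 23/34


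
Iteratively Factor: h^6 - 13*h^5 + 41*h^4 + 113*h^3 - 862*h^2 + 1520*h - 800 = (h - 1)*(h^5 - 12*h^4 + 29*h^3 + 142*h^2 - 720*h + 800) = (h - 1)*(h + 4)*(h^4 - 16*h^3 + 93*h^2 - 230*h + 200) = (h - 2)*(h - 1)*(h + 4)*(h^3 - 14*h^2 + 65*h - 100) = (h - 5)*(h - 2)*(h - 1)*(h + 4)*(h^2 - 9*h + 20) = (h - 5)*(h - 4)*(h - 2)*(h - 1)*(h + 4)*(h - 5)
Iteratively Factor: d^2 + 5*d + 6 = (d + 3)*(d + 2)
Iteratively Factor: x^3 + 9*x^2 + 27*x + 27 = (x + 3)*(x^2 + 6*x + 9) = (x + 3)^2*(x + 3)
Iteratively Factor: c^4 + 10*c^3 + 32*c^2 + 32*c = (c + 2)*(c^3 + 8*c^2 + 16*c) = c*(c + 2)*(c^2 + 8*c + 16) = c*(c + 2)*(c + 4)*(c + 4)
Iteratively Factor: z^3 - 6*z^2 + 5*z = (z - 5)*(z^2 - z) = (z - 5)*(z - 1)*(z)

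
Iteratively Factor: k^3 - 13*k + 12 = (k + 4)*(k^2 - 4*k + 3) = (k - 1)*(k + 4)*(k - 3)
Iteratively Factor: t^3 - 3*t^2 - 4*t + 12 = (t - 2)*(t^2 - t - 6) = (t - 3)*(t - 2)*(t + 2)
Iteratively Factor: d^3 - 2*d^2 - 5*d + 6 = (d - 1)*(d^2 - d - 6) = (d - 1)*(d + 2)*(d - 3)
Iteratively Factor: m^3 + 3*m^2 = (m)*(m^2 + 3*m) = m^2*(m + 3)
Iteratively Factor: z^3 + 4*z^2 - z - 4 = (z + 1)*(z^2 + 3*z - 4) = (z - 1)*(z + 1)*(z + 4)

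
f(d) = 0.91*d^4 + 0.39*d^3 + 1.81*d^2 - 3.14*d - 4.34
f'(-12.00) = -6168.02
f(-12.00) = 18489.82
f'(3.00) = 116.53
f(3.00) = 86.77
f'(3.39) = 164.39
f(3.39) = 141.19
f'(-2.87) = -89.94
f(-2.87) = 72.10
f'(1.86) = 31.06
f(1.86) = 9.48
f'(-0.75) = -6.73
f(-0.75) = -0.84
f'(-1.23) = -12.60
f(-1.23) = 3.62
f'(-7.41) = -1446.72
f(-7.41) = 2703.19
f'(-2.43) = -57.26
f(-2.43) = 40.11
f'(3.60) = 194.88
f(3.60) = 178.85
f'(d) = 3.64*d^3 + 1.17*d^2 + 3.62*d - 3.14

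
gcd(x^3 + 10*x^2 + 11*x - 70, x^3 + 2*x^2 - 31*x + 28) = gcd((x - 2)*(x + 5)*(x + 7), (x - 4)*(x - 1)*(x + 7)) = x + 7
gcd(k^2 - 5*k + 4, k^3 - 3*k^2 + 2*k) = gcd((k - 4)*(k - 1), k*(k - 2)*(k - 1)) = k - 1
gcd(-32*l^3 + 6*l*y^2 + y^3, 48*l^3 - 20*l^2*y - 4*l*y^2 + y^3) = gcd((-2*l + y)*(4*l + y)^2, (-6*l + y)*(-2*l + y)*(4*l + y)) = -8*l^2 + 2*l*y + y^2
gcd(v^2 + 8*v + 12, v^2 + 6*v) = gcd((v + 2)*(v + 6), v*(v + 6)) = v + 6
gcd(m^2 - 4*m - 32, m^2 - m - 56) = m - 8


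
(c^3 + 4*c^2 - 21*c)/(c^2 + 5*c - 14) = c*(c - 3)/(c - 2)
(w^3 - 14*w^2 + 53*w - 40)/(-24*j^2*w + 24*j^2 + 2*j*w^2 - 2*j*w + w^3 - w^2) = (w^2 - 13*w + 40)/(-24*j^2 + 2*j*w + w^2)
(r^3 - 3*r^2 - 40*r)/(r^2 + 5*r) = r - 8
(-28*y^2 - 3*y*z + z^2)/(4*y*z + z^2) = (-7*y + z)/z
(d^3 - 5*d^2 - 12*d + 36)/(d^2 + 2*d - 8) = (d^2 - 3*d - 18)/(d + 4)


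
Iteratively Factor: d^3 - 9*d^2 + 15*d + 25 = (d - 5)*(d^2 - 4*d - 5) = (d - 5)*(d + 1)*(d - 5)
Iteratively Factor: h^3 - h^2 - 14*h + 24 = (h + 4)*(h^2 - 5*h + 6) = (h - 3)*(h + 4)*(h - 2)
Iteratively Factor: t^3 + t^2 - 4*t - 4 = (t + 2)*(t^2 - t - 2) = (t - 2)*(t + 2)*(t + 1)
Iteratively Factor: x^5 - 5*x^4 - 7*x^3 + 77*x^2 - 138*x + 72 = (x + 4)*(x^4 - 9*x^3 + 29*x^2 - 39*x + 18) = (x - 3)*(x + 4)*(x^3 - 6*x^2 + 11*x - 6) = (x - 3)*(x - 1)*(x + 4)*(x^2 - 5*x + 6) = (x - 3)^2*(x - 1)*(x + 4)*(x - 2)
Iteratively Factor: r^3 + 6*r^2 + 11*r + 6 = (r + 3)*(r^2 + 3*r + 2) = (r + 1)*(r + 3)*(r + 2)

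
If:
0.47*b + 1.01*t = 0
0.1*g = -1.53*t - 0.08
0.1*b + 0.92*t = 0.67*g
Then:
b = 0.11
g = -0.05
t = -0.05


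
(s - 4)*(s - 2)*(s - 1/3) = s^3 - 19*s^2/3 + 10*s - 8/3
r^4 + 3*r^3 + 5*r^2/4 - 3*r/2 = r*(r - 1/2)*(r + 3/2)*(r + 2)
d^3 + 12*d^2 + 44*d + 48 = (d + 2)*(d + 4)*(d + 6)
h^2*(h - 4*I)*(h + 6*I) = h^4 + 2*I*h^3 + 24*h^2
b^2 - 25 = (b - 5)*(b + 5)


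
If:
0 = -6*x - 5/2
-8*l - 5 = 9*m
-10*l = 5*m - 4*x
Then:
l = 1/5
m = -11/15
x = -5/12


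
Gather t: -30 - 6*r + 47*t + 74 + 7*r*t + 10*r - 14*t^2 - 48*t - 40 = 4*r - 14*t^2 + t*(7*r - 1) + 4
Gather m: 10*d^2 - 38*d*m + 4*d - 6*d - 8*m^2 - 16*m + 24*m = 10*d^2 - 2*d - 8*m^2 + m*(8 - 38*d)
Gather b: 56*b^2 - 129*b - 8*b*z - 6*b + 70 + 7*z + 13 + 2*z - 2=56*b^2 + b*(-8*z - 135) + 9*z + 81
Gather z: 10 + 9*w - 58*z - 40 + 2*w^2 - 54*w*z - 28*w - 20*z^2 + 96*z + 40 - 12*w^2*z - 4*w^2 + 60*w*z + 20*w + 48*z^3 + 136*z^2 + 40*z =-2*w^2 + w + 48*z^3 + 116*z^2 + z*(-12*w^2 + 6*w + 78) + 10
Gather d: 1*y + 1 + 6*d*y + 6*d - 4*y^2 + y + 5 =d*(6*y + 6) - 4*y^2 + 2*y + 6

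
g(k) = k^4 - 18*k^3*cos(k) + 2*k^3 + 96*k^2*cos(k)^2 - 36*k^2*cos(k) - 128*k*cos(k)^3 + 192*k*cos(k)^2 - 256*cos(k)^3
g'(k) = 18*k^3*sin(k) + 4*k^3 - 192*k^2*sin(k)*cos(k) + 36*k^2*sin(k) - 54*k^2*cos(k) + 6*k^2 + 384*k*sin(k)*cos(k)^2 - 384*k*sin(k)*cos(k) + 192*k*cos(k)^2 - 72*k*cos(k) + 768*sin(k)*cos(k)^2 - 128*cos(k)^3 + 192*cos(k)^2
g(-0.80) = -106.92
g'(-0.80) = -269.29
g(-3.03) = 25.99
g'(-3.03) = -43.46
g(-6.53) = 7831.89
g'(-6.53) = -1155.30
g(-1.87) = -0.04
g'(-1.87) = 0.75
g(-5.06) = 1064.81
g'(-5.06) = -3213.23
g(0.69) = -68.87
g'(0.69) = 311.14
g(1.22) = 4.01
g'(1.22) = -21.74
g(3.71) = 3365.69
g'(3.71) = -1587.68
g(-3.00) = 24.69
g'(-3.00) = -43.36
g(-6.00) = 5930.11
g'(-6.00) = -5454.32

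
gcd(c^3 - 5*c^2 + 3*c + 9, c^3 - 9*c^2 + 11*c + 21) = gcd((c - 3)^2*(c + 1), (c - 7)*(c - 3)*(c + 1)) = c^2 - 2*c - 3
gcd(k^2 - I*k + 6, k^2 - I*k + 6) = k^2 - I*k + 6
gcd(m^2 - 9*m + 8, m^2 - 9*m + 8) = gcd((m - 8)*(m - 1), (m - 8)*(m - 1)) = m^2 - 9*m + 8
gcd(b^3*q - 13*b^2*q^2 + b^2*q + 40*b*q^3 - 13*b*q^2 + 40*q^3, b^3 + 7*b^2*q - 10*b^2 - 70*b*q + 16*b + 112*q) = 1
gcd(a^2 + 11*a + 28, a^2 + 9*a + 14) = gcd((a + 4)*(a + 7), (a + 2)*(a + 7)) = a + 7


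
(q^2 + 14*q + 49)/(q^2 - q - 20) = (q^2 + 14*q + 49)/(q^2 - q - 20)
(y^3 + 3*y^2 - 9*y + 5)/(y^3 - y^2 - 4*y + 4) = (y^2 + 4*y - 5)/(y^2 - 4)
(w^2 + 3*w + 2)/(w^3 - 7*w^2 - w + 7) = (w + 2)/(w^2 - 8*w + 7)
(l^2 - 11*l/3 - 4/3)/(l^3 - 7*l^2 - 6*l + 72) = (l + 1/3)/(l^2 - 3*l - 18)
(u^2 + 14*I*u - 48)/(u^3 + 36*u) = (u + 8*I)/(u*(u - 6*I))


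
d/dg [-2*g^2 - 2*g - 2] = -4*g - 2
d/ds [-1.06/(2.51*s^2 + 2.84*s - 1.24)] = (5.3212*s + 3.0104)/(2.51*s^2 + 2.84*s - 1.24)^2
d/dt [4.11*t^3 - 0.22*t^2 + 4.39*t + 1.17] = 12.33*t^2 - 0.44*t + 4.39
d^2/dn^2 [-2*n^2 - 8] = -4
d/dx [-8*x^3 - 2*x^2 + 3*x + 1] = -24*x^2 - 4*x + 3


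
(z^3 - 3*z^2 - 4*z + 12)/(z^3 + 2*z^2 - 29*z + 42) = (z + 2)/(z + 7)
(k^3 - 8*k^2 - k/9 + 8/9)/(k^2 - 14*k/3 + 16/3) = (9*k^3 - 72*k^2 - k + 8)/(3*(3*k^2 - 14*k + 16))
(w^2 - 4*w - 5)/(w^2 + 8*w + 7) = (w - 5)/(w + 7)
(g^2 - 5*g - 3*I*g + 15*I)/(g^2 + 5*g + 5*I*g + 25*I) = (g^2 - g*(5 + 3*I) + 15*I)/(g^2 + 5*g*(1 + I) + 25*I)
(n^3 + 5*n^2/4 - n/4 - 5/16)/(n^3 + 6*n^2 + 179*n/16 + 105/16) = (4*n^2 - 1)/(4*n^2 + 19*n + 21)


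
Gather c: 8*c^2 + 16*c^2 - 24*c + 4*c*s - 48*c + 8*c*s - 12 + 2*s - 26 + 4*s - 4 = 24*c^2 + c*(12*s - 72) + 6*s - 42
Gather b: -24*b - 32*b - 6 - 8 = -56*b - 14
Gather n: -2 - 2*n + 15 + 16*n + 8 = 14*n + 21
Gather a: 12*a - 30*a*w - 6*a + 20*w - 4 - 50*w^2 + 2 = a*(6 - 30*w) - 50*w^2 + 20*w - 2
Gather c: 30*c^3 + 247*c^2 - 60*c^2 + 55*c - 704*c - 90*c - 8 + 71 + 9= 30*c^3 + 187*c^2 - 739*c + 72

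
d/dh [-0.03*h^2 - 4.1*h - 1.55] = -0.06*h - 4.1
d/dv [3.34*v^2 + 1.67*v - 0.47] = 6.68*v + 1.67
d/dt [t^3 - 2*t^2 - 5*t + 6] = 3*t^2 - 4*t - 5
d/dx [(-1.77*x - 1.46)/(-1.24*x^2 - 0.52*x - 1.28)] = (-2.1948*x^2 - 3.6208*x + 1.5064)/(1.5376*x^4 + 1.2896*x^3 + 3.4448*x^2 + 1.3312*x + 1.6384)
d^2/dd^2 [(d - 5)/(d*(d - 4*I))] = 2*(d^3 - 15*d^2 + 60*I*d + 80)/(d^3*(d^3 - 12*I*d^2 - 48*d + 64*I))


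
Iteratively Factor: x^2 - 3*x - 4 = (x - 4)*(x + 1)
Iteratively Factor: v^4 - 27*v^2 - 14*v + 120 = (v - 2)*(v^3 + 2*v^2 - 23*v - 60) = (v - 5)*(v - 2)*(v^2 + 7*v + 12) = (v - 5)*(v - 2)*(v + 4)*(v + 3)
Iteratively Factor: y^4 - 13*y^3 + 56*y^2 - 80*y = (y)*(y^3 - 13*y^2 + 56*y - 80) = y*(y - 5)*(y^2 - 8*y + 16) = y*(y - 5)*(y - 4)*(y - 4)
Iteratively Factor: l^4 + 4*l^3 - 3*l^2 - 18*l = (l + 3)*(l^3 + l^2 - 6*l) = l*(l + 3)*(l^2 + l - 6) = l*(l + 3)^2*(l - 2)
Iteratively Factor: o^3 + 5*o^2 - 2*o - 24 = (o + 4)*(o^2 + o - 6) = (o - 2)*(o + 4)*(o + 3)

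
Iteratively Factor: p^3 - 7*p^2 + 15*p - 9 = (p - 3)*(p^2 - 4*p + 3) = (p - 3)*(p - 1)*(p - 3)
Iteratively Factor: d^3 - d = (d - 1)*(d^2 + d) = (d - 1)*(d + 1)*(d)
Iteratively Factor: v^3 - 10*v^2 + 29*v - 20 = (v - 1)*(v^2 - 9*v + 20) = (v - 4)*(v - 1)*(v - 5)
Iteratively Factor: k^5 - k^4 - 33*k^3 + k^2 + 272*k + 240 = (k - 5)*(k^4 + 4*k^3 - 13*k^2 - 64*k - 48) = (k - 5)*(k + 4)*(k^3 - 13*k - 12) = (k - 5)*(k + 3)*(k + 4)*(k^2 - 3*k - 4) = (k - 5)*(k - 4)*(k + 3)*(k + 4)*(k + 1)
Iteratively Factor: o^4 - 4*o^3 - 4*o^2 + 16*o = (o - 2)*(o^3 - 2*o^2 - 8*o) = (o - 2)*(o + 2)*(o^2 - 4*o) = o*(o - 2)*(o + 2)*(o - 4)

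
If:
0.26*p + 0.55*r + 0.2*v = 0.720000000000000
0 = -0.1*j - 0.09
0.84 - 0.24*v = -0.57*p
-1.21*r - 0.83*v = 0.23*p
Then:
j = -0.90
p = -5.05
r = 6.78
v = -8.49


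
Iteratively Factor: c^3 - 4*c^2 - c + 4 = (c + 1)*(c^2 - 5*c + 4) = (c - 1)*(c + 1)*(c - 4)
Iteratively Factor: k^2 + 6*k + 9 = (k + 3)*(k + 3)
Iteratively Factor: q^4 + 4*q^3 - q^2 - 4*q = (q - 1)*(q^3 + 5*q^2 + 4*q) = q*(q - 1)*(q^2 + 5*q + 4) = q*(q - 1)*(q + 1)*(q + 4)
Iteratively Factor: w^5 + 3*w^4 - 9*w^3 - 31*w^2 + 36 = (w + 2)*(w^4 + w^3 - 11*w^2 - 9*w + 18) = (w - 1)*(w + 2)*(w^3 + 2*w^2 - 9*w - 18) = (w - 3)*(w - 1)*(w + 2)*(w^2 + 5*w + 6) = (w - 3)*(w - 1)*(w + 2)^2*(w + 3)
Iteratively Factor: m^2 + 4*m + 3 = (m + 3)*(m + 1)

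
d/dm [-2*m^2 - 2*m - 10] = -4*m - 2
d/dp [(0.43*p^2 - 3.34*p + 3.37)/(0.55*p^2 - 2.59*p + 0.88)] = (0.7233*p^2 - 2.9502*p + 5.7891)/(0.3025*p^4 - 2.849*p^3 + 7.6761*p^2 - 4.5584*p + 0.7744)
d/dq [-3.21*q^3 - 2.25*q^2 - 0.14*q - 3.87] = -9.63*q^2 - 4.5*q - 0.14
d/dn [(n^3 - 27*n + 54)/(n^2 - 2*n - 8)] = (n^4 - 4*n^3 + 3*n^2 - 108*n + 324)/(n^4 - 4*n^3 - 12*n^2 + 32*n + 64)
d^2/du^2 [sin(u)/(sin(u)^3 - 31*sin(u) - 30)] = (4*sin(u)^7 + 118*sin(u)^5 + 390*sin(u)^4 - 62*sin(u)^3 - 1290*sin(u)^2 + 900*sin(u) + 1860)/(-sin(u)^3 + 31*sin(u) + 30)^3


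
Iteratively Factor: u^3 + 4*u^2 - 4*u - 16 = (u + 4)*(u^2 - 4) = (u + 2)*(u + 4)*(u - 2)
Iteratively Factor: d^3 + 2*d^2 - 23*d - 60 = (d + 4)*(d^2 - 2*d - 15) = (d + 3)*(d + 4)*(d - 5)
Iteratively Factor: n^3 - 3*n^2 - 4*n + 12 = (n + 2)*(n^2 - 5*n + 6) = (n - 3)*(n + 2)*(n - 2)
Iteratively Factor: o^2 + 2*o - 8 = (o + 4)*(o - 2)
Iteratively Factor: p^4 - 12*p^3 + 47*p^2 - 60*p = (p - 3)*(p^3 - 9*p^2 + 20*p) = p*(p - 3)*(p^2 - 9*p + 20) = p*(p - 4)*(p - 3)*(p - 5)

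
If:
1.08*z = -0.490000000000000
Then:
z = -0.45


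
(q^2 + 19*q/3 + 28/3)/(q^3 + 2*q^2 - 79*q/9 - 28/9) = 3*(3*q + 7)/(9*q^2 - 18*q - 7)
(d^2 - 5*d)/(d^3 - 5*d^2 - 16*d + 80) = d/(d^2 - 16)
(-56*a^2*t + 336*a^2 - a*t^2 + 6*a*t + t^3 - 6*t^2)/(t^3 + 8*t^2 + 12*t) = (-56*a^2*t + 336*a^2 - a*t^2 + 6*a*t + t^3 - 6*t^2)/(t*(t^2 + 8*t + 12))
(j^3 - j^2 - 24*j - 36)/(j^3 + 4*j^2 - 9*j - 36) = (j^2 - 4*j - 12)/(j^2 + j - 12)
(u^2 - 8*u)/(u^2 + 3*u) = (u - 8)/(u + 3)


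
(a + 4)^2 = a^2 + 8*a + 16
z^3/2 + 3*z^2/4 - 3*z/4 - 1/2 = (z/2 + 1/4)*(z - 1)*(z + 2)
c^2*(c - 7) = c^3 - 7*c^2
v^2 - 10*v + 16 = (v - 8)*(v - 2)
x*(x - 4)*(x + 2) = x^3 - 2*x^2 - 8*x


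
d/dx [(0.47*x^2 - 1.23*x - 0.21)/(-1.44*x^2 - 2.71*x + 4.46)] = (-3.0449*x^2 + 3.5876*x - 6.0549)/(2.0736*x^4 + 7.8048*x^3 - 5.5007*x^2 - 24.1732*x + 19.8916)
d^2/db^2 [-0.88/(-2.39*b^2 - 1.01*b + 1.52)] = (-10.053296*b^2 - 4.248464*b + 0.88*(4.78*b + 1.01)*(9.56*b + 2.02) + 6.393728)/(2.39*b^2 + 1.01*b - 1.52)^3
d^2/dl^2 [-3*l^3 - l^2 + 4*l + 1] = -18*l - 2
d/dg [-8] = 0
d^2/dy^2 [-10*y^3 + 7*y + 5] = -60*y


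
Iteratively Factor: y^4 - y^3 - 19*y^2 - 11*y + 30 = (y + 3)*(y^3 - 4*y^2 - 7*y + 10) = (y + 2)*(y + 3)*(y^2 - 6*y + 5) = (y - 1)*(y + 2)*(y + 3)*(y - 5)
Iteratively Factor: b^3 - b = (b - 1)*(b^2 + b) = (b - 1)*(b + 1)*(b)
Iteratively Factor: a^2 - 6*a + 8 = (a - 4)*(a - 2)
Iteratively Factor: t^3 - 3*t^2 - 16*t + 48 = (t + 4)*(t^2 - 7*t + 12) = (t - 4)*(t + 4)*(t - 3)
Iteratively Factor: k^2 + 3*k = (k)*(k + 3)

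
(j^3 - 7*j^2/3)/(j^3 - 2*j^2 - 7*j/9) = 3*j/(3*j + 1)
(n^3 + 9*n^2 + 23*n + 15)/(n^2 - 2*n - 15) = (n^2 + 6*n + 5)/(n - 5)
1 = 1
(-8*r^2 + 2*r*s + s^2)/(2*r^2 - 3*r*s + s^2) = (-4*r - s)/(r - s)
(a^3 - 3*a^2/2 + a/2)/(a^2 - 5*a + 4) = a*(2*a - 1)/(2*(a - 4))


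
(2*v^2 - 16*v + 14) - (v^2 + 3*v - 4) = v^2 - 19*v + 18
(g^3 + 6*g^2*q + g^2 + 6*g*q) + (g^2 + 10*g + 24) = g^3 + 6*g^2*q + 2*g^2 + 6*g*q + 10*g + 24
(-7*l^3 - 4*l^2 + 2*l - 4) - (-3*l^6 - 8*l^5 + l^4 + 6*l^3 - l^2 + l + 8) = 3*l^6 + 8*l^5 - l^4 - 13*l^3 - 3*l^2 + l - 12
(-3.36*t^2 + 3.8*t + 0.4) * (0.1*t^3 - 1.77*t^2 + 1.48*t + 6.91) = -0.336*t^5 + 6.3272*t^4 - 11.6588*t^3 - 18.3016*t^2 + 26.85*t + 2.764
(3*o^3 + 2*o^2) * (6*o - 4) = 18*o^4 - 8*o^2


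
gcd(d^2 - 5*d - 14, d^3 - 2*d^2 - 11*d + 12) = 1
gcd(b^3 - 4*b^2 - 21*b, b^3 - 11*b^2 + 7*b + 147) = b^2 - 4*b - 21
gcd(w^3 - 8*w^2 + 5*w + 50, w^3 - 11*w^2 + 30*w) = w - 5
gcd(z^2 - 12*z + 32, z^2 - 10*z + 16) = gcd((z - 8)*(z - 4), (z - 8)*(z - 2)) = z - 8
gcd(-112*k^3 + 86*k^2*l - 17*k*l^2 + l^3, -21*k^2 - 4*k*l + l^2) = 7*k - l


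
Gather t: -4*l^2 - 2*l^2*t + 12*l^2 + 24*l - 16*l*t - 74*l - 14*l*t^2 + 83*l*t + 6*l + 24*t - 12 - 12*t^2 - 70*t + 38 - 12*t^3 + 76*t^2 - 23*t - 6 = 8*l^2 - 44*l - 12*t^3 + t^2*(64 - 14*l) + t*(-2*l^2 + 67*l - 69) + 20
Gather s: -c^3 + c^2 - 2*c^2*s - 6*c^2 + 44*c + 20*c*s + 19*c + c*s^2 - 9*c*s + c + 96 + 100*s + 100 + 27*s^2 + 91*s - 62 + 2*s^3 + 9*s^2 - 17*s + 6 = -c^3 - 5*c^2 + 64*c + 2*s^3 + s^2*(c + 36) + s*(-2*c^2 + 11*c + 174) + 140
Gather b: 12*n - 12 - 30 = 12*n - 42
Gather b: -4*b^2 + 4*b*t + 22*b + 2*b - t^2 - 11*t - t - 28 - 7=-4*b^2 + b*(4*t + 24) - t^2 - 12*t - 35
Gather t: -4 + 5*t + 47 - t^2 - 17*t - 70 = -t^2 - 12*t - 27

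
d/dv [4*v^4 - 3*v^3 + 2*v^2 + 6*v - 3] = 16*v^3 - 9*v^2 + 4*v + 6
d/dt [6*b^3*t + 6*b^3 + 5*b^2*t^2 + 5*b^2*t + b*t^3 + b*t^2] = b*(6*b^2 + 10*b*t + 5*b + 3*t^2 + 2*t)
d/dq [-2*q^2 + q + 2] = 1 - 4*q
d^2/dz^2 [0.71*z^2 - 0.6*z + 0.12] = 1.42000000000000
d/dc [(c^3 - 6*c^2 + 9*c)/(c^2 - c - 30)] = (c^4 - 2*c^3 - 93*c^2 + 360*c - 270)/(c^4 - 2*c^3 - 59*c^2 + 60*c + 900)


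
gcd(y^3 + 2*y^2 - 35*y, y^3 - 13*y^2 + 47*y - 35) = y - 5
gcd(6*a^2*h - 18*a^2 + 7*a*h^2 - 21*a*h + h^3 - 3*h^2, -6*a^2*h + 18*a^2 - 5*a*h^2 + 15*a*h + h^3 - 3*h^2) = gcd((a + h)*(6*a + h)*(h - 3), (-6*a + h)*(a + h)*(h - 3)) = a*h - 3*a + h^2 - 3*h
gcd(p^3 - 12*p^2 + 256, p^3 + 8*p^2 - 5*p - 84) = p + 4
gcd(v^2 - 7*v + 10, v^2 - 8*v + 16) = 1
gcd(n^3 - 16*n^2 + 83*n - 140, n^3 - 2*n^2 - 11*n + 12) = n - 4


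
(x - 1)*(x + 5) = x^2 + 4*x - 5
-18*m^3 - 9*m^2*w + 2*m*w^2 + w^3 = (-3*m + w)*(2*m + w)*(3*m + w)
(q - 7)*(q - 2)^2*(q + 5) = q^4 - 6*q^3 - 23*q^2 + 132*q - 140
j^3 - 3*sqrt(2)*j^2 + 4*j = j*(j - 2*sqrt(2))*(j - sqrt(2))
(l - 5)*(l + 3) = l^2 - 2*l - 15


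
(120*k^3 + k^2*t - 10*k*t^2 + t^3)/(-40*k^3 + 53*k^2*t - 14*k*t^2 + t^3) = (3*k + t)/(-k + t)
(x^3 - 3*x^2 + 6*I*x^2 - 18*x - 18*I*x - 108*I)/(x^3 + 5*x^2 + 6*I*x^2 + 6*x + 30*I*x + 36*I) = (x - 6)/(x + 2)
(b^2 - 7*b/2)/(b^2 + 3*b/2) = (2*b - 7)/(2*b + 3)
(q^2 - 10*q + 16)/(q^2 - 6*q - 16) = (q - 2)/(q + 2)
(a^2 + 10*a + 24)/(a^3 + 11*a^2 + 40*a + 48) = (a + 6)/(a^2 + 7*a + 12)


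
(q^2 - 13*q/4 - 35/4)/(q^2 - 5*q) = (q + 7/4)/q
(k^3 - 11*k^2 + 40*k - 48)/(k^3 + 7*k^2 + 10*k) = (k^3 - 11*k^2 + 40*k - 48)/(k*(k^2 + 7*k + 10))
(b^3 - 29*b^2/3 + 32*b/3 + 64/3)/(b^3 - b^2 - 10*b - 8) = (3*b^2 - 32*b + 64)/(3*(b^2 - 2*b - 8))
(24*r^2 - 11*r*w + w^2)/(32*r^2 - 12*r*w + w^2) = (3*r - w)/(4*r - w)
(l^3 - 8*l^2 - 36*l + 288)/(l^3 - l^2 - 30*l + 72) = (l^2 - 14*l + 48)/(l^2 - 7*l + 12)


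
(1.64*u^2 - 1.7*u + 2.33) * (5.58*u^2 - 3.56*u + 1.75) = 9.1512*u^4 - 15.3244*u^3 + 21.9234*u^2 - 11.2698*u + 4.0775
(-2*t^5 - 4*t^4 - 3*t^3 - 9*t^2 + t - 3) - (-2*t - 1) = -2*t^5 - 4*t^4 - 3*t^3 - 9*t^2 + 3*t - 2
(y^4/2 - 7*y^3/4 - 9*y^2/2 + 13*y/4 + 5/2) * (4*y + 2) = 2*y^5 - 6*y^4 - 43*y^3/2 + 4*y^2 + 33*y/2 + 5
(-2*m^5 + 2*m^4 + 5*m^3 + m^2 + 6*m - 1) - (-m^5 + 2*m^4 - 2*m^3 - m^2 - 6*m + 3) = -m^5 + 7*m^3 + 2*m^2 + 12*m - 4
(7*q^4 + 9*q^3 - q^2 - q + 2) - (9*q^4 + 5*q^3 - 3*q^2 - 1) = -2*q^4 + 4*q^3 + 2*q^2 - q + 3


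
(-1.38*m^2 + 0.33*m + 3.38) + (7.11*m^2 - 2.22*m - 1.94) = 5.73*m^2 - 1.89*m + 1.44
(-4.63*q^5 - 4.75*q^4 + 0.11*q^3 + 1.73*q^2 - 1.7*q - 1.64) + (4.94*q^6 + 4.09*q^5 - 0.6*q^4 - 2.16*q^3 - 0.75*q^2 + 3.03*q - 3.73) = 4.94*q^6 - 0.54*q^5 - 5.35*q^4 - 2.05*q^3 + 0.98*q^2 + 1.33*q - 5.37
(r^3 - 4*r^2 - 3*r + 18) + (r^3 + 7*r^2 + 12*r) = 2*r^3 + 3*r^2 + 9*r + 18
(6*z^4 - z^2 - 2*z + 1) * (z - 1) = 6*z^5 - 6*z^4 - z^3 - z^2 + 3*z - 1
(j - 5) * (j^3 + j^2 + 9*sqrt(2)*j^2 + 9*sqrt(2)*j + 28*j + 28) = j^4 - 4*j^3 + 9*sqrt(2)*j^3 - 36*sqrt(2)*j^2 + 23*j^2 - 112*j - 45*sqrt(2)*j - 140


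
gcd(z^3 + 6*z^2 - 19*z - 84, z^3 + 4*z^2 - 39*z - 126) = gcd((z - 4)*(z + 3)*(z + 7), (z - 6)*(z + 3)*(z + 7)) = z^2 + 10*z + 21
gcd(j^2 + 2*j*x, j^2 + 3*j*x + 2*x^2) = j + 2*x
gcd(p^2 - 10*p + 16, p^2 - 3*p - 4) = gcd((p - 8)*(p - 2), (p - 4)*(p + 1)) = 1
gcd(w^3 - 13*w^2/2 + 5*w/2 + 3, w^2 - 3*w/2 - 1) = w + 1/2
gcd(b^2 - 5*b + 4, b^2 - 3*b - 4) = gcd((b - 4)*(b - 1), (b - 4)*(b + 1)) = b - 4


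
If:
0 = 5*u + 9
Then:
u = -9/5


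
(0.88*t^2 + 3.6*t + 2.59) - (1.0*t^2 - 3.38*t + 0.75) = -0.12*t^2 + 6.98*t + 1.84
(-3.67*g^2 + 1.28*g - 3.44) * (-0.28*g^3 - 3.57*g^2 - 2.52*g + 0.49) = 1.0276*g^5 + 12.7435*g^4 + 5.642*g^3 + 7.2569*g^2 + 9.296*g - 1.6856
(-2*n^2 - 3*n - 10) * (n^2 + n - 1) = -2*n^4 - 5*n^3 - 11*n^2 - 7*n + 10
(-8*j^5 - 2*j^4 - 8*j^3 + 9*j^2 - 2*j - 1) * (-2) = 16*j^5 + 4*j^4 + 16*j^3 - 18*j^2 + 4*j + 2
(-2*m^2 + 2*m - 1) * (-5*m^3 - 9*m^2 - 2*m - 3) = 10*m^5 + 8*m^4 - 9*m^3 + 11*m^2 - 4*m + 3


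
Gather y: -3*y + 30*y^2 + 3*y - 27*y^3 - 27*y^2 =-27*y^3 + 3*y^2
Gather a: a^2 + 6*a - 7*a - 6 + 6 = a^2 - a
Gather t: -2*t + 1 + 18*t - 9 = 16*t - 8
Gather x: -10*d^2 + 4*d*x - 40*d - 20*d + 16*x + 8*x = -10*d^2 - 60*d + x*(4*d + 24)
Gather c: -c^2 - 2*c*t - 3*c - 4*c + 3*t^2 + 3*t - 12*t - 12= -c^2 + c*(-2*t - 7) + 3*t^2 - 9*t - 12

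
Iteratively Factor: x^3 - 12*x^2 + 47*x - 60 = (x - 3)*(x^2 - 9*x + 20) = (x - 5)*(x - 3)*(x - 4)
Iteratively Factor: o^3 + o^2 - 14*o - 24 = (o - 4)*(o^2 + 5*o + 6) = (o - 4)*(o + 3)*(o + 2)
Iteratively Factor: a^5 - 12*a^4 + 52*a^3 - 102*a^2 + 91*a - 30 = (a - 1)*(a^4 - 11*a^3 + 41*a^2 - 61*a + 30) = (a - 3)*(a - 1)*(a^3 - 8*a^2 + 17*a - 10) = (a - 3)*(a - 1)^2*(a^2 - 7*a + 10) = (a - 5)*(a - 3)*(a - 1)^2*(a - 2)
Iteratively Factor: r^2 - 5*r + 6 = (r - 3)*(r - 2)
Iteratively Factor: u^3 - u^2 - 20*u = (u - 5)*(u^2 + 4*u) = (u - 5)*(u + 4)*(u)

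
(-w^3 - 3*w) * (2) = -2*w^3 - 6*w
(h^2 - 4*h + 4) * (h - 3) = h^3 - 7*h^2 + 16*h - 12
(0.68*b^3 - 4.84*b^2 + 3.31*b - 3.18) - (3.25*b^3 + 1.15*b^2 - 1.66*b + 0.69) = -2.57*b^3 - 5.99*b^2 + 4.97*b - 3.87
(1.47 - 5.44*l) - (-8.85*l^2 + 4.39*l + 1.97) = 8.85*l^2 - 9.83*l - 0.5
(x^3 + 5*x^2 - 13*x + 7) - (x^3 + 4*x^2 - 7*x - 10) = x^2 - 6*x + 17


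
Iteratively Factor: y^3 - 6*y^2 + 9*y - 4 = (y - 1)*(y^2 - 5*y + 4) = (y - 4)*(y - 1)*(y - 1)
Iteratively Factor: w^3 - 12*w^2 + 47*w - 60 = (w - 3)*(w^2 - 9*w + 20) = (w - 5)*(w - 3)*(w - 4)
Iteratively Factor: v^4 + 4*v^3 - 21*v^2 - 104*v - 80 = (v + 1)*(v^3 + 3*v^2 - 24*v - 80) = (v + 1)*(v + 4)*(v^2 - v - 20) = (v + 1)*(v + 4)^2*(v - 5)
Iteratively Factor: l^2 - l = (l - 1)*(l)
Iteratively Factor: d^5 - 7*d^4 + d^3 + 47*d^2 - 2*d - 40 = (d - 5)*(d^4 - 2*d^3 - 9*d^2 + 2*d + 8) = (d - 5)*(d - 4)*(d^3 + 2*d^2 - d - 2) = (d - 5)*(d - 4)*(d - 1)*(d^2 + 3*d + 2) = (d - 5)*(d - 4)*(d - 1)*(d + 1)*(d + 2)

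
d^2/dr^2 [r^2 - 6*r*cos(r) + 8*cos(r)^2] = 6*r*cos(r) + 32*sin(r)^2 + 12*sin(r) - 14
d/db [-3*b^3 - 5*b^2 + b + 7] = -9*b^2 - 10*b + 1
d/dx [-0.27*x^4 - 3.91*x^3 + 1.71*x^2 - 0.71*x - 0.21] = -1.08*x^3 - 11.73*x^2 + 3.42*x - 0.71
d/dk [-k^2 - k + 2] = -2*k - 1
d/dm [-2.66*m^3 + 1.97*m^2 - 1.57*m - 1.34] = -7.98*m^2 + 3.94*m - 1.57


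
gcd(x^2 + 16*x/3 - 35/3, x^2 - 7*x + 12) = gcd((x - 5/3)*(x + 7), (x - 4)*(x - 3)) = 1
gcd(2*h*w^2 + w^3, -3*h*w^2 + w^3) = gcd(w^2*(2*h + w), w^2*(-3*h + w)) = w^2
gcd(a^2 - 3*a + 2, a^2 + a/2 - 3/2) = a - 1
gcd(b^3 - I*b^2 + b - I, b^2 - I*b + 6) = 1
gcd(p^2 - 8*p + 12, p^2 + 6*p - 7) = 1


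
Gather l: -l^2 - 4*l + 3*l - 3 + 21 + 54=-l^2 - l + 72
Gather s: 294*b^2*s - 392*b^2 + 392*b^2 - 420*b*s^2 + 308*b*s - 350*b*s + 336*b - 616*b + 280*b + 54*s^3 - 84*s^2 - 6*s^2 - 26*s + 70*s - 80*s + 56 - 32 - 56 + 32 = 54*s^3 + s^2*(-420*b - 90) + s*(294*b^2 - 42*b - 36)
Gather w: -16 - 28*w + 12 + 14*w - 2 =-14*w - 6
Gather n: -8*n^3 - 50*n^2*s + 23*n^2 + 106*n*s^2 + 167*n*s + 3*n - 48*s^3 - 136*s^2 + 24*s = -8*n^3 + n^2*(23 - 50*s) + n*(106*s^2 + 167*s + 3) - 48*s^3 - 136*s^2 + 24*s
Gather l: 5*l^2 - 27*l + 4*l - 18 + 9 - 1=5*l^2 - 23*l - 10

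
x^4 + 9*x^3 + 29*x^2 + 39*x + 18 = (x + 1)*(x + 2)*(x + 3)^2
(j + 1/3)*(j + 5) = j^2 + 16*j/3 + 5/3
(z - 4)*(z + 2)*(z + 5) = z^3 + 3*z^2 - 18*z - 40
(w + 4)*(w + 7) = w^2 + 11*w + 28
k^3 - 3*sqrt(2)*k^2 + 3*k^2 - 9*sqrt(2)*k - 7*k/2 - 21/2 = (k + 3)*(k - 7*sqrt(2)/2)*(k + sqrt(2)/2)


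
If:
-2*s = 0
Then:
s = 0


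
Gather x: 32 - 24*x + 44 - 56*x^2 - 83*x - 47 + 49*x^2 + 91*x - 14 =-7*x^2 - 16*x + 15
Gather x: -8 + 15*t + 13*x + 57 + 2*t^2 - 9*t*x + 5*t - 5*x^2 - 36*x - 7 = 2*t^2 + 20*t - 5*x^2 + x*(-9*t - 23) + 42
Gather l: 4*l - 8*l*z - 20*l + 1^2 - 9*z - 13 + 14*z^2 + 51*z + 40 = l*(-8*z - 16) + 14*z^2 + 42*z + 28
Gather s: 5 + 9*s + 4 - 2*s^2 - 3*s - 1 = -2*s^2 + 6*s + 8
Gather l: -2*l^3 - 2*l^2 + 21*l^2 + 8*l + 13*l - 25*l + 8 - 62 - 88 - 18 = -2*l^3 + 19*l^2 - 4*l - 160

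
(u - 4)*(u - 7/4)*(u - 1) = u^3 - 27*u^2/4 + 51*u/4 - 7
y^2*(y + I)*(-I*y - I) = -I*y^4 + y^3 - I*y^3 + y^2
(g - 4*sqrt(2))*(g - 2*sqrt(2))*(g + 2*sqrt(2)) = g^3 - 4*sqrt(2)*g^2 - 8*g + 32*sqrt(2)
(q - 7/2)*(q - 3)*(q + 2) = q^3 - 9*q^2/2 - 5*q/2 + 21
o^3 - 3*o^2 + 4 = (o - 2)^2*(o + 1)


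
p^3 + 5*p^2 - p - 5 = (p - 1)*(p + 1)*(p + 5)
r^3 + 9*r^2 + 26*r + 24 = (r + 2)*(r + 3)*(r + 4)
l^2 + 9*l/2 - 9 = (l - 3/2)*(l + 6)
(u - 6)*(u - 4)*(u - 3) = u^3 - 13*u^2 + 54*u - 72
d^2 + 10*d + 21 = (d + 3)*(d + 7)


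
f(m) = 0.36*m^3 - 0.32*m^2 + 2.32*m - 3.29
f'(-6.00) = 45.04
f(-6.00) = -106.49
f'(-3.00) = 13.96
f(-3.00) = -22.85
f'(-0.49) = 2.89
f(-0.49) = -4.55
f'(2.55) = 7.71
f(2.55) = 6.51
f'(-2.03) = 8.07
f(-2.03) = -12.33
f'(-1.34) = 5.12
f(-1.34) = -7.84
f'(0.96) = 2.70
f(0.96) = -1.04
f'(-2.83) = 12.78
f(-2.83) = -20.58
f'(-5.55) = 39.14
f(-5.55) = -87.57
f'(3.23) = 11.52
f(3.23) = 13.00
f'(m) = 1.08*m^2 - 0.64*m + 2.32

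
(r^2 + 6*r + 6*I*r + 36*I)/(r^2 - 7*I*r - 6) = (r^2 + 6*r*(1 + I) + 36*I)/(r^2 - 7*I*r - 6)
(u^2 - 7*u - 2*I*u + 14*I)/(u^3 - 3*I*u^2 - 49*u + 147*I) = (u - 2*I)/(u^2 + u*(7 - 3*I) - 21*I)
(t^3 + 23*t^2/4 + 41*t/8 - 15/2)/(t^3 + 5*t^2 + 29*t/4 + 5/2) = (4*t^2 + 13*t - 12)/(2*(2*t^2 + 5*t + 2))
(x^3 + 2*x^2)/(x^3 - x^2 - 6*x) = x/(x - 3)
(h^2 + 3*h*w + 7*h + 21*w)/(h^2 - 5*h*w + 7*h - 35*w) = (-h - 3*w)/(-h + 5*w)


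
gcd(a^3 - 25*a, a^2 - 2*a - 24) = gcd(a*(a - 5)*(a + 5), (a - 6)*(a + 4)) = 1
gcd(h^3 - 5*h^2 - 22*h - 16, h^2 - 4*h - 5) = h + 1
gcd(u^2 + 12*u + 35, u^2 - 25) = u + 5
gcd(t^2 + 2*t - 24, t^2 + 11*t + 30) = t + 6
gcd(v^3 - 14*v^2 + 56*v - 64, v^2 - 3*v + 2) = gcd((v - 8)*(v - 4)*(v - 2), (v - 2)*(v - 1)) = v - 2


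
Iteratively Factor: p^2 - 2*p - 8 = (p - 4)*(p + 2)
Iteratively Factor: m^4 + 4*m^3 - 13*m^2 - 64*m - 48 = (m + 3)*(m^3 + m^2 - 16*m - 16) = (m - 4)*(m + 3)*(m^2 + 5*m + 4) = (m - 4)*(m + 1)*(m + 3)*(m + 4)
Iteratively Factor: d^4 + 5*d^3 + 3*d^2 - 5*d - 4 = (d + 1)*(d^3 + 4*d^2 - d - 4) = (d + 1)*(d + 4)*(d^2 - 1) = (d - 1)*(d + 1)*(d + 4)*(d + 1)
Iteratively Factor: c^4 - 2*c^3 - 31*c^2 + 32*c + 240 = (c - 4)*(c^3 + 2*c^2 - 23*c - 60) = (c - 4)*(c + 3)*(c^2 - c - 20) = (c - 5)*(c - 4)*(c + 3)*(c + 4)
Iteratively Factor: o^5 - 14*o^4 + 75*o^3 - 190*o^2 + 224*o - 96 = (o - 4)*(o^4 - 10*o^3 + 35*o^2 - 50*o + 24) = (o - 4)*(o - 2)*(o^3 - 8*o^2 + 19*o - 12) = (o - 4)^2*(o - 2)*(o^2 - 4*o + 3) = (o - 4)^2*(o - 3)*(o - 2)*(o - 1)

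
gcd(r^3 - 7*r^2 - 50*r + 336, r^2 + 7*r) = r + 7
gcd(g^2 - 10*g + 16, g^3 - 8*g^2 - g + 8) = g - 8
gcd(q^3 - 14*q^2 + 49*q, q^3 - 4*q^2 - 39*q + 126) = q - 7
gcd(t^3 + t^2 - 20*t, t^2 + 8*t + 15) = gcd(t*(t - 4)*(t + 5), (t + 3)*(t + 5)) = t + 5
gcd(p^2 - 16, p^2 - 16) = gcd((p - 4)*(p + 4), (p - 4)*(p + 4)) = p^2 - 16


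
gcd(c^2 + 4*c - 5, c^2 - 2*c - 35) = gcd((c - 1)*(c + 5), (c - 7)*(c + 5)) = c + 5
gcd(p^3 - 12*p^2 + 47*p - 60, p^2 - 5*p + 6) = p - 3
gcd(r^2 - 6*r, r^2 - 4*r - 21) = 1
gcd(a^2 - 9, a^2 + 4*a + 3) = a + 3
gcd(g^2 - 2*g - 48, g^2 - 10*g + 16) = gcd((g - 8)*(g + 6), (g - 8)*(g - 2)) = g - 8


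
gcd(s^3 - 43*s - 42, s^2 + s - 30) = s + 6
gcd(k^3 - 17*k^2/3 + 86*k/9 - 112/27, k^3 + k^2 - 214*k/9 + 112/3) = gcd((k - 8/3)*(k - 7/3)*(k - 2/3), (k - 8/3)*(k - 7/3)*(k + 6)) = k^2 - 5*k + 56/9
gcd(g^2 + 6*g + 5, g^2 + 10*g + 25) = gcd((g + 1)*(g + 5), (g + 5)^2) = g + 5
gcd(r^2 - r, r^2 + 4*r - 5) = r - 1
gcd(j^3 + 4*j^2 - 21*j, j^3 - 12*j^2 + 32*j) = j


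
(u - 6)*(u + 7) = u^2 + u - 42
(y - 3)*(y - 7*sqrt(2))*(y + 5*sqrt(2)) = y^3 - 3*y^2 - 2*sqrt(2)*y^2 - 70*y + 6*sqrt(2)*y + 210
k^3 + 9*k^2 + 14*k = k*(k + 2)*(k + 7)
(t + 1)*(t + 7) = t^2 + 8*t + 7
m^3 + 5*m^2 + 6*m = m*(m + 2)*(m + 3)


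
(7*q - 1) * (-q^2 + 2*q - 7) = -7*q^3 + 15*q^2 - 51*q + 7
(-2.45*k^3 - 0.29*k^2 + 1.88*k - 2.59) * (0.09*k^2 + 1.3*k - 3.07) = -0.2205*k^5 - 3.2111*k^4 + 7.3137*k^3 + 3.1012*k^2 - 9.1386*k + 7.9513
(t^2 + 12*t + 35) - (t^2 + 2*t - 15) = 10*t + 50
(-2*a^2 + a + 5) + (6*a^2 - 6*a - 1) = 4*a^2 - 5*a + 4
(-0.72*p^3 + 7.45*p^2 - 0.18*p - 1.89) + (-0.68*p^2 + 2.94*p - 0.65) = -0.72*p^3 + 6.77*p^2 + 2.76*p - 2.54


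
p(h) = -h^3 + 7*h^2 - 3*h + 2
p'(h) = -3*h^2 + 14*h - 3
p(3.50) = 34.38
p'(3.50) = 9.25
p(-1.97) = 42.72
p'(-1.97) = -42.22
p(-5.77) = 444.46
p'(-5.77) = -183.66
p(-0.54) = 5.82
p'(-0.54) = -11.43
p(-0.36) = 4.03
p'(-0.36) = -8.43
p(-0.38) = 4.21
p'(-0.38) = -8.75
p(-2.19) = 52.65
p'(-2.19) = -48.05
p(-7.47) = 831.85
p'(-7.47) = -274.98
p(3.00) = 29.00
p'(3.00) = 12.00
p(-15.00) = 4997.00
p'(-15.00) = -888.00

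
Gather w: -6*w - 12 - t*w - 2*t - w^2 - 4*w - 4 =-2*t - w^2 + w*(-t - 10) - 16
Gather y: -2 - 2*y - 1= -2*y - 3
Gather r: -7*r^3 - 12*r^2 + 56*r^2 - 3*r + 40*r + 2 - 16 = -7*r^3 + 44*r^2 + 37*r - 14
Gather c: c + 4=c + 4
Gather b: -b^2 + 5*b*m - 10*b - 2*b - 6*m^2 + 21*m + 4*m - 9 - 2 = -b^2 + b*(5*m - 12) - 6*m^2 + 25*m - 11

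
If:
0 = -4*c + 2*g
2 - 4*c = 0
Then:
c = 1/2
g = 1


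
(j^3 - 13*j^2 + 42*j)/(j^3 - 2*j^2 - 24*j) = (j - 7)/(j + 4)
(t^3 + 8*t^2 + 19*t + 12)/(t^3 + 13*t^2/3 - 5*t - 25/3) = 3*(t^2 + 7*t + 12)/(3*t^2 + 10*t - 25)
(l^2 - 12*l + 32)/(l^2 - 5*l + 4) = (l - 8)/(l - 1)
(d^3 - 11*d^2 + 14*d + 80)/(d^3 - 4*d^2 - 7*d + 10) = (d - 8)/(d - 1)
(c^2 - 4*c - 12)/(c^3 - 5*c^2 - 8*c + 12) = 1/(c - 1)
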